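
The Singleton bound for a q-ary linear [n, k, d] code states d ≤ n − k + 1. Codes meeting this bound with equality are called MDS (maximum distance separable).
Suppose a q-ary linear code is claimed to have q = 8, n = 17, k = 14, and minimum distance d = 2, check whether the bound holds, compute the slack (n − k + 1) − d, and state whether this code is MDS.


Singleton RHS = n − k + 1 = 4, slack = 2, bound satisfied, not MDS.

Singleton bound: d ≤ n − k + 1.
Here n = 17, k = 14, so n − k + 1 = 4.
Given d = 2, check d ≤ 4: YES.
Slack = (n − k + 1) − d = 2.
The code is NOT MDS (slack = 2 > 0).
Description: the claimed parameters are [17, 14, 2]_8; such a code would be non-MDS.


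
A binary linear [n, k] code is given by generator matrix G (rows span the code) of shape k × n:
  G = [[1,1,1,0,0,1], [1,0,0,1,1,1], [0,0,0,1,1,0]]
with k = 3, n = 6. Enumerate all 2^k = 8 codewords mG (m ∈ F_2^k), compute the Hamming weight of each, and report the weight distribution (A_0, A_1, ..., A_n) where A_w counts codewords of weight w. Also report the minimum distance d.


Weight distribution: A_0 = 1, A_2 = 3, A_4 = 3, A_6 = 1. Minimum distance d = 2.

Enumerate all 2^3 = 8 messages m ∈ F_2^3.
For each, compute codeword c = mG in F_2^6, then tally its weight.
  m = 000 → c = 000000, weight = 0.
  m = 100 → c = 111001, weight = 4.
  m = 010 → c = 100111, weight = 4.
  m = 110 → c = 011110, weight = 4.
  m = 001 → c = 000110, weight = 2.
  m = 101 → c = 111111, weight = 6.
  m = 011 → c = 100001, weight = 2.
  m = 111 → c = 011000, weight = 2.
Tally weights:
  weight 0: 1 codewords.
  weight 2: 3 codewords.
  weight 4: 3 codewords.
  weight 6: 1 codewords.
Minimum distance d = smallest w > 0 with A_w > 0 = 2.
Sanity: Σ A_w = 8 = 2^3 = 8 ✓.


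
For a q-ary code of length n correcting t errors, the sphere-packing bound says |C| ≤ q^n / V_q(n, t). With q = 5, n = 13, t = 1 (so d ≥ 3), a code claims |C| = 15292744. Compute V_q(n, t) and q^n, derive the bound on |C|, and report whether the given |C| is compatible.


V_q(n, t) = 53, q^n = 1220703125, Hamming bound = 23032134, |C| = 15292744 ≤ bound (satisfied).

Step 1: Compute V_q(n, t) = Σ_{j=0}^1 C(n, j) (q−1)^j.
  j = 0: C(13,0)·(4)^0 = 1·1 = 1.
  j = 1: C(13,1)·(4)^1 = 13·4 = 52.
  V_q(n, t) = 1 + 52 = 53.
Step 2: q^n = 5^13 = 1220703125.
Step 3: Hamming bound ⌊q^n / V_q(n,t)⌋ = ⌊1220703125/53⌋ = 23032134.
Step 4: Compare |C| = 15292744 to 23032134: satisfied.
The claimed |C| lies below the Hamming bound.


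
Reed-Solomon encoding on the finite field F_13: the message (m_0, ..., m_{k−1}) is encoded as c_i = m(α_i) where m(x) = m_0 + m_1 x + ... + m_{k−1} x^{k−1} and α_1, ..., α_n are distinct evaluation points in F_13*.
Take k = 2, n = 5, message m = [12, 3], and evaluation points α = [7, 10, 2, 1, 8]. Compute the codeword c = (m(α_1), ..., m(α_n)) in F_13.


c = [7, 3, 5, 2, 10]

Message polynomial: m(x) = 12 + 3·x (mod 13).
For each evaluation point α_i, compute m(α_i) mod 13:
  α_1 = 7: Horner steps 3 → 7, so m(7) = 7.
  α_2 = 10: Horner steps 3 → 3, so m(10) = 3.
  α_3 = 2: Horner steps 3 → 5, so m(2) = 5.
  α_4 = 1: Horner steps 3 → 2, so m(1) = 2.
  α_5 = 8: Horner steps 3 → 10, so m(8) = 10.
Codeword c = [7, 3, 5, 2, 10] ∈ F_13^5.


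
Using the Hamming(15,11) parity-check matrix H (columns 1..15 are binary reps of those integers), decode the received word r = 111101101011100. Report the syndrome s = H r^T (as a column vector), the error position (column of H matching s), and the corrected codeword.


s = (0, 1, 1, 0)^T, error position = 6, corrected codeword c = 111100101011100

Compute s = H r^T mod 2 one row at a time:
  s_1 = 0 + 1 + 0 + 1 + 1 + 1 + 0 + 0 = 4 ≡ 0 (mod 2).
  s_2 = 1 + 0 + 1 + 1 + 1 + 1 + 0 + 0 = 5 ≡ 1 (mod 2).
  s_3 = 1 + 1 + 1 + 1 + 0 + 1 + 0 + 0 = 5 ≡ 1 (mod 2).
  s_4 = 1 + 1 + 0 + 1 + 1 + 1 + 1 + 0 = 6 ≡ 0 (mod 2).
s = (0, 1, 1, 0)^T — this equals column 6 of H (binary 0110), so error is at position 6.
Correct: flip bit 6 of r = 111101101011100 to get c = 111100101011100.


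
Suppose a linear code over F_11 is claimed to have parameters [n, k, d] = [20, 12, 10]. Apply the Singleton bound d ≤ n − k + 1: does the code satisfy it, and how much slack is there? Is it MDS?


Singleton RHS = n − k + 1 = 9, slack = -1, bound violated (no such code; not MDS).

Singleton bound: d ≤ n − k + 1.
Here n = 20, k = 12, so n − k + 1 = 9.
Given d = 10, check d ≤ 9: NO.
Slack = (n − k + 1) − d = -1.
The slack is negative: d = 10 exceeds n − k + 1 = 9 by 1, so the Singleton bound is violated and no linear [20, 12, 10]_11 code can exist. In particular it is not MDS (MDS requires d = n − k + 1 exactly).
Description: the claimed parameters are [20, 12, 10]_11; such a code would be impossible (violates the Singleton bound).


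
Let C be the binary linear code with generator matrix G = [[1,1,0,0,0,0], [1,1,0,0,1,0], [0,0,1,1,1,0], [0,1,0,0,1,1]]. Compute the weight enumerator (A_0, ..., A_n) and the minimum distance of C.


Weight distribution: A_0 = 1, A_1 = 1, A_2 = 4, A_3 = 4, A_4 = 3, A_5 = 3. Minimum distance d = 1.

Enumerate all 2^4 = 16 messages m ∈ F_2^4.
For each, compute codeword c = mG in F_2^6, then tally its weight.
  m = 0000 → c = 000000, weight = 0.
  m = 1000 → c = 110000, weight = 2.
  m = 0100 → c = 110010, weight = 3.
  m = 1100 → c = 000010, weight = 1.
  m = 0010 → c = 001110, weight = 3.
  m = 1010 → c = 111110, weight = 5.
  m = 0110 → c = 111100, weight = 4.
  m = 1110 → c = 001100, weight = 2.
  m = 0001 → c = 010011, weight = 3.
  m = 1001 → c = 100011, weight = 3.
  m = 0101 → c = 100001, weight = 2.
  m = 1101 → c = 010001, weight = 2.
  m = 0011 → c = 011101, weight = 4.
  m = 1011 → c = 101101, weight = 4.
  m = 0111 → c = 101111, weight = 5.
  m = 1111 → c = 011111, weight = 5.
Tally weights:
  weight 0: 1 codewords.
  weight 1: 1 codewords.
  weight 2: 4 codewords.
  weight 3: 4 codewords.
  weight 4: 3 codewords.
  weight 5: 3 codewords.
Minimum distance d = smallest w > 0 with A_w > 0 = 1.
Sanity: Σ A_w = 16 = 2^4 = 16 ✓.


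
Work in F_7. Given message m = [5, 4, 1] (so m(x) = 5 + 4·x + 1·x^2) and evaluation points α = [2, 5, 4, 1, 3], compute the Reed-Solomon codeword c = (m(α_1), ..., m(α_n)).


c = [3, 1, 2, 3, 5]

Message polynomial: m(x) = 5 + 4·x + 1·x^2 (mod 7).
For each evaluation point α_i, compute m(α_i) mod 7:
  α_1 = 2: Horner steps 1 → 6 → 3, so m(2) = 3.
  α_2 = 5: Horner steps 1 → 2 → 1, so m(5) = 1.
  α_3 = 4: Horner steps 1 → 1 → 2, so m(4) = 2.
  α_4 = 1: Horner steps 1 → 5 → 3, so m(1) = 3.
  α_5 = 3: Horner steps 1 → 0 → 5, so m(3) = 5.
Codeword c = [3, 1, 2, 3, 5] ∈ F_7^5.


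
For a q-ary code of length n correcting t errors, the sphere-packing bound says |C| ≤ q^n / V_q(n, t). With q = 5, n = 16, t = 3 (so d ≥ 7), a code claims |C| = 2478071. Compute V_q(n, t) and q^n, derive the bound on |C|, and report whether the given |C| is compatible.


V_q(n, t) = 37825, q^n = 152587890625, Hamming bound = 4034048, |C| = 2478071 ≤ bound (satisfied).

Step 1: Compute V_q(n, t) = Σ_{j=0}^3 C(n, j) (q−1)^j.
  j = 0: C(16,0)·(4)^0 = 1·1 = 1.
  j = 1: C(16,1)·(4)^1 = 16·4 = 64.
  j = 2: C(16,2)·(4)^2 = 120·16 = 1920.
  j = 3: C(16,3)·(4)^3 = 560·64 = 35840.
  V_q(n, t) = 1 + 64 + 1920 + 35840 = 37825.
Step 2: q^n = 5^16 = 152587890625.
Step 3: Hamming bound ⌊q^n / V_q(n,t)⌋ = ⌊152587890625/37825⌋ = 4034048.
Step 4: Compare |C| = 2478071 to 4034048: satisfied.
The claimed |C| lies below the Hamming bound.


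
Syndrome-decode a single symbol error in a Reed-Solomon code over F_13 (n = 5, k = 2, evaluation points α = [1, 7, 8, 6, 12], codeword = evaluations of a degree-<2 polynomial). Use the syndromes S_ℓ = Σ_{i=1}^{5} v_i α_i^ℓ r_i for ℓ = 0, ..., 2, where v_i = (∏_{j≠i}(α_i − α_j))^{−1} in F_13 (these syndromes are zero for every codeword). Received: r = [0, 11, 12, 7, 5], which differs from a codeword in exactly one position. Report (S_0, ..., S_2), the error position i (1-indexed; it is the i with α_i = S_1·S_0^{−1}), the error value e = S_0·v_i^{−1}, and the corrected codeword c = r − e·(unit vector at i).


S = (4, 6, 9), error at position 3, error magnitude e = 10, c = [0, 11, 2, 7, 5].

Step 1: column multipliers v_i = (∏_{j≠i}(α_i − α_j))^{−1} mod 13.
  i = 1 (α = 1): (1−7)(1−8)(1−6)(1−12) = (−6)·(−7)·(−5)·(−11) = 2310 ≡ 9, so v_1 = 9^{−1} = 3 (mod 13).
  i = 2 (α = 7): (7−1)(7−8)(7−6)(7−12) = 6·(−1)·1·(−5) = 30 ≡ 4, so v_2 = 4^{−1} = 10 (mod 13).
  i = 3 (α = 8): (8−1)(8−7)(8−6)(8−12) = 7·1·2·(−4) = −56 ≡ 9, so v_3 = 9^{−1} = 3 (mod 13).
  i = 4 (α = 6): (6−1)(6−7)(6−8)(6−12) = 5·(−1)·(−2)·(−6) = −60 ≡ 5, so v_4 = 5^{−1} = 8 (mod 13).
  i = 5 (α = 12): (12−1)(12−7)(12−8)(12−6) = 11·5·4·6 = 1320 ≡ 7, so v_5 = 7^{−1} = 2 (mod 13).
  v = [3, 10, 3, 8, 2].
Step 2: syndromes of r = [0, 11, 12, 7, 5] (all sums mod 13).
  S_0 = Σ v_i r_i = 3·0 + 10·11 + 3·12 + 8·7 + 2·5 = 212 ≡ 4.
  S_1 = Σ v_i α_i r_i = 3·1·0 + 10·7·11 + 3·8·12 + 8·6·7 + 2·12·5 = 1514 ≡ 6.
  α_i^2 mod 13 = [1, 10, 12, 10, 1].
  S_2 = Σ v_i α_i^2 r_i = 3·1·0 + 10·10·11 + 3·12·12 + 8·10·7 + 2·1·5 = 2102 ≡ 9.
  S = (4, 6, 9) ≠ 0, so r is not a codeword (an error is present).
Step 3: locate the error. For a single error e at position i, S_ℓ = v_i·e·α_i^ℓ, so α_err = S_1/S_0.
  S_0^{−1} = 4^{−1} = 10 (mod 13), so α_err = 6·10 = 60 ≡ 8 = α_3. Error position i = 3.
  Consistency check: S_2/S_1 = 9·11 = 99 ≡ 8 = α_err ✓ (single-error assumption holds).
Step 4: error magnitude e = S_0/v_3 = S_0·∏_{j≠3}(α_3 − α_j) = 4·9 = 36 ≡ 10 (mod 13).
Step 5: correct position 3: c_3 = r_3 − e = 12 − 10 ≡ 2 (mod 13). Hence c = [0, 11, 2, 7, 5].
  Check: interpolating c through the α_i gives m(x) = 9 + 4·x (degree < 2) with m(α_i) = c_i for every i, so c is indeed a codeword.


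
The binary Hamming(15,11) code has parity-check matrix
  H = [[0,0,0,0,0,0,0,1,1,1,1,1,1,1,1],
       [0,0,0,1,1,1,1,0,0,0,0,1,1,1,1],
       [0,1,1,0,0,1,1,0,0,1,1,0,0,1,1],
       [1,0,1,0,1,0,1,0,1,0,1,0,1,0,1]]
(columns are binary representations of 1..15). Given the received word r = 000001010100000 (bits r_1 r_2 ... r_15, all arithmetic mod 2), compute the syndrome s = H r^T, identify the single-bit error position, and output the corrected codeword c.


s = (0, 1, 0, 0)^T, error position = 4, corrected codeword c = 000101010100000

Compute s = H r^T mod 2 one row at a time:
  s_1 = 1 + 0 + 1 + 0 + 0 + 0 + 0 + 0 = 2 ≡ 0 (mod 2).
  s_2 = 0 + 0 + 1 + 0 + 0 + 0 + 0 + 0 = 1 ≡ 1 (mod 2).
  s_3 = 0 + 0 + 1 + 0 + 1 + 0 + 0 + 0 = 2 ≡ 0 (mod 2).
  s_4 = 0 + 0 + 0 + 0 + 0 + 0 + 0 + 0 = 0 ≡ 0 (mod 2).
s = (0, 1, 0, 0)^T — this equals column 4 of H (binary 0100), so error is at position 4.
Correct: flip bit 4 of r = 000001010100000 to get c = 000101010100000.


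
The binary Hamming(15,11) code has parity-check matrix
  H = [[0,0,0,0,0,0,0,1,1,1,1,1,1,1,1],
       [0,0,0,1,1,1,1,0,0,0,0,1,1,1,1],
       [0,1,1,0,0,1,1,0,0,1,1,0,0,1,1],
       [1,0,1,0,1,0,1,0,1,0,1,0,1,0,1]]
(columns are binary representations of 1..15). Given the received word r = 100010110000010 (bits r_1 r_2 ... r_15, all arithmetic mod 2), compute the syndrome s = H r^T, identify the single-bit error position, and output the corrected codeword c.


s = (0, 1, 0, 1)^T, error position = 5, corrected codeword c = 100000110000010

Compute s = H r^T mod 2 one row at a time:
  s_1 = 1 + 0 + 0 + 0 + 0 + 0 + 1 + 0 = 2 ≡ 0 (mod 2).
  s_2 = 0 + 1 + 0 + 1 + 0 + 0 + 1 + 0 = 3 ≡ 1 (mod 2).
  s_3 = 0 + 0 + 0 + 1 + 0 + 0 + 1 + 0 = 2 ≡ 0 (mod 2).
  s_4 = 1 + 0 + 1 + 1 + 0 + 0 + 0 + 0 = 3 ≡ 1 (mod 2).
s = (0, 1, 0, 1)^T — this equals column 5 of H (binary 0101), so error is at position 5.
Correct: flip bit 5 of r = 100010110000010 to get c = 100000110000010.


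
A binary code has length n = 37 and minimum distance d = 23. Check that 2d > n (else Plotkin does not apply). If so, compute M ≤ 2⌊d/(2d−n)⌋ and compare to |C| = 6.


Plotkin bound M ≤ 4; given |C| = 6 > bound (violated).

Check applicability: 2d = 46, n = 37.
2d − n = 9 > 0, so Plotkin applies.
Compute d/(2d−n) = 23/9 ≈ 2.5556.
⌊d/(2d−n)⌋ = 2.
Plotkin bound: M ≤ 2·2 = 4.
Given |C| = 6, check: VIOLATED.
This |C| is above the Plotkin bound, so no binary code with n = 37, d = 23 and 6 codewords exists.


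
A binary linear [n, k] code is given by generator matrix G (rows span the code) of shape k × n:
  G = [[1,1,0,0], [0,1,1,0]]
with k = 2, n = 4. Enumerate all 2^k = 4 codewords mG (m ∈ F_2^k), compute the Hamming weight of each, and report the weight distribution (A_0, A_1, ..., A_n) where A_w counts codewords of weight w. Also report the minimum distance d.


Weight distribution: A_0 = 1, A_2 = 3. Minimum distance d = 2.

Enumerate all 2^2 = 4 messages m ∈ F_2^2.
For each, compute codeword c = mG in F_2^4, then tally its weight.
  m = 00 → c = 0000, weight = 0.
  m = 10 → c = 1100, weight = 2.
  m = 01 → c = 0110, weight = 2.
  m = 11 → c = 1010, weight = 2.
Tally weights:
  weight 0: 1 codewords.
  weight 2: 3 codewords.
Minimum distance d = smallest w > 0 with A_w > 0 = 2.
Sanity: Σ A_w = 4 = 2^2 = 4 ✓.


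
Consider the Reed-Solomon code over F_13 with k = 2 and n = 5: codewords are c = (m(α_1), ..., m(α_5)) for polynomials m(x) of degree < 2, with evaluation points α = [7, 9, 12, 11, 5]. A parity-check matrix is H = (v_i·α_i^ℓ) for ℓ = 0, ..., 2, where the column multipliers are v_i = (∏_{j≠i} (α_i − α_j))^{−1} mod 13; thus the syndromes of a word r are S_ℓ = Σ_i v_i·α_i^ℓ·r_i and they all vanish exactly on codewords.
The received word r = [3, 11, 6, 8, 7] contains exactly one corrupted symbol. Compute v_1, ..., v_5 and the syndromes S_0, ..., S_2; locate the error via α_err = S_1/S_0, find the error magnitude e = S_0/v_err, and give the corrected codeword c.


S = (10, 12, 4), error at position 2, error magnitude e = 12, c = [3, 12, 6, 8, 7].

Step 1: column multipliers v_i = (∏_{j≠i}(α_i − α_j))^{−1} mod 13.
  i = 1 (α = 7): (7−9)(7−12)(7−11)(7−5) = (−2)·(−5)·(−4)·2 = −80 ≡ 11, so v_1 = 11^{−1} = 6 (mod 13).
  i = 2 (α = 9): (9−7)(9−12)(9−11)(9−5) = 2·(−3)·(−2)·4 = 48 ≡ 9, so v_2 = 9^{−1} = 3 (mod 13).
  i = 3 (α = 12): (12−7)(12−9)(12−11)(12−5) = 5·3·1·7 = 105 ≡ 1, so v_3 = 1^{−1} = 1 (mod 13).
  i = 4 (α = 11): (11−7)(11−9)(11−12)(11−5) = 4·2·(−1)·6 = −48 ≡ 4, so v_4 = 4^{−1} = 10 (mod 13).
  i = 5 (α = 5): (5−7)(5−9)(5−12)(5−11) = (−2)·(−4)·(−7)·(−6) = 336 ≡ 11, so v_5 = 11^{−1} = 6 (mod 13).
  v = [6, 3, 1, 10, 6].
Step 2: syndromes of r = [3, 11, 6, 8, 7] (all sums mod 13).
  S_0 = Σ v_i r_i = 6·3 + 3·11 + 1·6 + 10·8 + 6·7 = 179 ≡ 10.
  S_1 = Σ v_i α_i r_i = 6·7·3 + 3·9·11 + 1·12·6 + 10·11·8 + 6·5·7 = 1585 ≡ 12.
  α_i^2 mod 13 = [10, 3, 1, 4, 12].
  S_2 = Σ v_i α_i^2 r_i = 6·10·3 + 3·3·11 + 1·1·6 + 10·4·8 + 6·12·7 = 1109 ≡ 4.
  S = (10, 12, 4) ≠ 0, so r is not a codeword (an error is present).
Step 3: locate the error. For a single error e at position i, S_ℓ = v_i·e·α_i^ℓ, so α_err = S_1/S_0.
  S_0^{−1} = 10^{−1} = 4 (mod 13), so α_err = 12·4 = 48 ≡ 9 = α_2. Error position i = 2.
  Consistency check: S_2/S_1 = 4·12 = 48 ≡ 9 = α_err ✓ (single-error assumption holds).
Step 4: error magnitude e = S_0/v_2 = S_0·∏_{j≠2}(α_2 − α_j) = 10·9 = 90 ≡ 12 (mod 13).
Step 5: correct position 2: c_2 = r_2 − e = 11 − 12 ≡ 12 (mod 13). Hence c = [3, 12, 6, 8, 7].
  Check: interpolating c through the α_i gives m(x) = 4 + 11·x (degree < 2) with m(α_i) = c_i for every i, so c is indeed a codeword.


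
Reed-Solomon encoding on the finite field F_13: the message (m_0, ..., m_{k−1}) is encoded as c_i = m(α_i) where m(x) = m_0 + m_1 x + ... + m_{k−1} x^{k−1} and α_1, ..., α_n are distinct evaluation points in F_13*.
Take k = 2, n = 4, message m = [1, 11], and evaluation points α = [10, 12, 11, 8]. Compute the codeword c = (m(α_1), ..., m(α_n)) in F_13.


c = [7, 3, 5, 11]

Message polynomial: m(x) = 1 + 11·x (mod 13).
For each evaluation point α_i, compute m(α_i) mod 13:
  α_1 = 10: Horner steps 11 → 7, so m(10) = 7.
  α_2 = 12: Horner steps 11 → 3, so m(12) = 3.
  α_3 = 11: Horner steps 11 → 5, so m(11) = 5.
  α_4 = 8: Horner steps 11 → 11, so m(8) = 11.
Codeword c = [7, 3, 5, 11] ∈ F_13^4.


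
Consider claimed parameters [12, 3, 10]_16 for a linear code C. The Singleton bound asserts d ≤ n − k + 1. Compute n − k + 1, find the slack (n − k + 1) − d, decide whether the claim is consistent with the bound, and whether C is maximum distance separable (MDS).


Singleton RHS = n − k + 1 = 10, slack = 0, bound satisfied, MDS.

Singleton bound: d ≤ n − k + 1.
Here n = 12, k = 3, so n − k + 1 = 10.
Given d = 10, check d ≤ 10: YES.
Slack = (n − k + 1) − d = 0.
The code is MDS (slack = 0).
Description: the claimed parameters are [12, 3, 10]_16; such a code would be MDS (meets Singleton bound).


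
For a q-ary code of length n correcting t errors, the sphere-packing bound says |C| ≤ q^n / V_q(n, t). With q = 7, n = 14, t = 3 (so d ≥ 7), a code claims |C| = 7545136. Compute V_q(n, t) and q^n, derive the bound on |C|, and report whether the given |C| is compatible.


V_q(n, t) = 81985, q^n = 678223072849, Hamming bound = 8272526, |C| = 7545136 ≤ bound (satisfied).

Step 1: Compute V_q(n, t) = Σ_{j=0}^3 C(n, j) (q−1)^j.
  j = 0: C(14,0)·(6)^0 = 1·1 = 1.
  j = 1: C(14,1)·(6)^1 = 14·6 = 84.
  j = 2: C(14,2)·(6)^2 = 91·36 = 3276.
  j = 3: C(14,3)·(6)^3 = 364·216 = 78624.
  V_q(n, t) = 1 + 84 + 3276 + 78624 = 81985.
Step 2: q^n = 7^14 = 678223072849.
Step 3: Hamming bound ⌊q^n / V_q(n,t)⌋ = ⌊678223072849/81985⌋ = 8272526.
Step 4: Compare |C| = 7545136 to 8272526: satisfied.
The claimed |C| lies below the Hamming bound.


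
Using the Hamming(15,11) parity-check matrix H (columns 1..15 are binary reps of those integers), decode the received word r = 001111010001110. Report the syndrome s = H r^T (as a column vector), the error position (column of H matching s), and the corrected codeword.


s = (0, 0, 1, 1)^T, error position = 3, corrected codeword c = 000111010001110

Compute s = H r^T mod 2 one row at a time:
  s_1 = 1 + 0 + 0 + 0 + 1 + 1 + 1 + 0 = 4 ≡ 0 (mod 2).
  s_2 = 1 + 1 + 1 + 0 + 1 + 1 + 1 + 0 = 6 ≡ 0 (mod 2).
  s_3 = 0 + 1 + 1 + 0 + 0 + 0 + 1 + 0 = 3 ≡ 1 (mod 2).
  s_4 = 0 + 1 + 1 + 0 + 0 + 0 + 1 + 0 = 3 ≡ 1 (mod 2).
s = (0, 0, 1, 1)^T — this equals column 3 of H (binary 0011), so error is at position 3.
Correct: flip bit 3 of r = 001111010001110 to get c = 000111010001110.


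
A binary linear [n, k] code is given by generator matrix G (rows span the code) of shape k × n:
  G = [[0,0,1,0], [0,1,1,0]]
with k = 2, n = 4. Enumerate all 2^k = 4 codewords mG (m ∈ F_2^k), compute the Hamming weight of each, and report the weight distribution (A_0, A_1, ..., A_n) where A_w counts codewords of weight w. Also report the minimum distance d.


Weight distribution: A_0 = 1, A_1 = 2, A_2 = 1. Minimum distance d = 1.

Enumerate all 2^2 = 4 messages m ∈ F_2^2.
For each, compute codeword c = mG in F_2^4, then tally its weight.
  m = 00 → c = 0000, weight = 0.
  m = 10 → c = 0010, weight = 1.
  m = 01 → c = 0110, weight = 2.
  m = 11 → c = 0100, weight = 1.
Tally weights:
  weight 0: 1 codewords.
  weight 1: 2 codewords.
  weight 2: 1 codewords.
Minimum distance d = smallest w > 0 with A_w > 0 = 1.
Sanity: Σ A_w = 4 = 2^2 = 4 ✓.


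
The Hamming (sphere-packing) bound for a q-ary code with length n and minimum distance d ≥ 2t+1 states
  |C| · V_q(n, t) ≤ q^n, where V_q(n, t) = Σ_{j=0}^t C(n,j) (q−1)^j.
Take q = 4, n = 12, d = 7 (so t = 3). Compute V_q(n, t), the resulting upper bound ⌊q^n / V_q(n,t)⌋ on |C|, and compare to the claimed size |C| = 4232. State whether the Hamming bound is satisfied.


V_q(n, t) = 6571, q^n = 16777216, Hamming bound = 2553, |C| = 4232 > bound (violated).

Step 1: Compute V_q(n, t) = Σ_{j=0}^3 C(n, j) (q−1)^j.
  j = 0: C(12,0)·(3)^0 = 1·1 = 1.
  j = 1: C(12,1)·(3)^1 = 12·3 = 36.
  j = 2: C(12,2)·(3)^2 = 66·9 = 594.
  j = 3: C(12,3)·(3)^3 = 220·27 = 5940.
  V_q(n, t) = 1 + 36 + 594 + 5940 = 6571.
Step 2: q^n = 4^12 = 16777216.
Step 3: Hamming bound ⌊q^n / V_q(n,t)⌋ = ⌊16777216/6571⌋ = 2553.
Step 4: Compare |C| = 4232 to 2553: violated.
The claimed |C| lies above the Hamming bound, so no 4-ary code of length 12 with d ≥ 7 can have 4232 codewords.


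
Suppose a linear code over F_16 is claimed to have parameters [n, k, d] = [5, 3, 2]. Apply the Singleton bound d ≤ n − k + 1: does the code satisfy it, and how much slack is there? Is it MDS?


Singleton RHS = n − k + 1 = 3, slack = 1, bound satisfied, not MDS.

Singleton bound: d ≤ n − k + 1.
Here n = 5, k = 3, so n − k + 1 = 3.
Given d = 2, check d ≤ 3: YES.
Slack = (n − k + 1) − d = 1.
The code is NOT MDS (slack = 1 > 0).
Description: the claimed parameters are [5, 3, 2]_16; such a code would be non-MDS.


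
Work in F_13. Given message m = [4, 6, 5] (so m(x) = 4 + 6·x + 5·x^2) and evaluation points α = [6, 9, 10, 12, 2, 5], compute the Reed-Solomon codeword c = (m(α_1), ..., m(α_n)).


c = [12, 8, 5, 3, 10, 3]

Message polynomial: m(x) = 4 + 6·x + 5·x^2 (mod 13).
For each evaluation point α_i, compute m(α_i) mod 13:
  α_1 = 6: Horner steps 5 → 10 → 12, so m(6) = 12.
  α_2 = 9: Horner steps 5 → 12 → 8, so m(9) = 8.
  α_3 = 10: Horner steps 5 → 4 → 5, so m(10) = 5.
  α_4 = 12: Horner steps 5 → 1 → 3, so m(12) = 3.
  α_5 = 2: Horner steps 5 → 3 → 10, so m(2) = 10.
  α_6 = 5: Horner steps 5 → 5 → 3, so m(5) = 3.
Codeword c = [12, 8, 5, 3, 10, 3] ∈ F_13^6.


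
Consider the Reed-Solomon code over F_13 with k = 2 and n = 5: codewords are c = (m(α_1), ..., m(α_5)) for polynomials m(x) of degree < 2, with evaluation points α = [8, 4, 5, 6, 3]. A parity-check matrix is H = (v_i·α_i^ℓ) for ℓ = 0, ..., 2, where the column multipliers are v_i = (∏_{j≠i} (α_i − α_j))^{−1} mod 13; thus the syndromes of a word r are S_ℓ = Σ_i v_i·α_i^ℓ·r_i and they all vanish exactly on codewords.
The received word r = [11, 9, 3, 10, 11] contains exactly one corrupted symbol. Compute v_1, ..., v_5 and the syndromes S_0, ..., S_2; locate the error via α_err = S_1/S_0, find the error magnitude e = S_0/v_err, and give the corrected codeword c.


S = (12, 10, 4), error at position 5, error magnitude e = 9, c = [11, 9, 3, 10, 2].

Step 1: column multipliers v_i = (∏_{j≠i}(α_i − α_j))^{−1} mod 13.
  i = 1 (α = 8): (8−4)(8−5)(8−6)(8−3) = 4·3·2·5 = 120 ≡ 3, so v_1 = 3^{−1} = 9 (mod 13).
  i = 2 (α = 4): (4−8)(4−5)(4−6)(4−3) = (−4)·(−1)·(−2)·1 = −8 ≡ 5, so v_2 = 5^{−1} = 8 (mod 13).
  i = 3 (α = 5): (5−8)(5−4)(5−6)(5−3) = (−3)·1·(−1)·2 = 6 ≡ 6, so v_3 = 6^{−1} = 11 (mod 13).
  i = 4 (α = 6): (6−8)(6−4)(6−5)(6−3) = (−2)·2·1·3 = −12 ≡ 1, so v_4 = 1^{−1} = 1 (mod 13).
  i = 5 (α = 3): (3−8)(3−4)(3−5)(3−6) = (−5)·(−1)·(−2)·(−3) = 30 ≡ 4, so v_5 = 4^{−1} = 10 (mod 13).
  v = [9, 8, 11, 1, 10].
Step 2: syndromes of r = [11, 9, 3, 10, 11] (all sums mod 13).
  S_0 = Σ v_i r_i = 9·11 + 8·9 + 11·3 + 1·10 + 10·11 = 324 ≡ 12.
  S_1 = Σ v_i α_i r_i = 9·8·11 + 8·4·9 + 11·5·3 + 1·6·10 + 10·3·11 = 1635 ≡ 10.
  α_i^2 mod 13 = [12, 3, 12, 10, 9].
  S_2 = Σ v_i α_i^2 r_i = 9·12·11 + 8·3·9 + 11·12·3 + 1·10·10 + 10·9·11 = 2890 ≡ 4.
  S = (12, 10, 4) ≠ 0, so r is not a codeword (an error is present).
Step 3: locate the error. For a single error e at position i, S_ℓ = v_i·e·α_i^ℓ, so α_err = S_1/S_0.
  S_0^{−1} = 12^{−1} = 12 (mod 13), so α_err = 10·12 = 120 ≡ 3 = α_5. Error position i = 5.
  Consistency check: S_2/S_1 = 4·4 = 16 ≡ 3 = α_err ✓ (single-error assumption holds).
Step 4: error magnitude e = S_0/v_5 = S_0·∏_{j≠5}(α_5 − α_j) = 12·4 = 48 ≡ 9 (mod 13).
Step 5: correct position 5: c_5 = r_5 − e = 11 − 9 ≡ 2 (mod 13). Hence c = [11, 9, 3, 10, 2].
  Check: interpolating c through the α_i gives m(x) = 7 + 7·x (degree < 2) with m(α_i) = c_i for every i, so c is indeed a codeword.


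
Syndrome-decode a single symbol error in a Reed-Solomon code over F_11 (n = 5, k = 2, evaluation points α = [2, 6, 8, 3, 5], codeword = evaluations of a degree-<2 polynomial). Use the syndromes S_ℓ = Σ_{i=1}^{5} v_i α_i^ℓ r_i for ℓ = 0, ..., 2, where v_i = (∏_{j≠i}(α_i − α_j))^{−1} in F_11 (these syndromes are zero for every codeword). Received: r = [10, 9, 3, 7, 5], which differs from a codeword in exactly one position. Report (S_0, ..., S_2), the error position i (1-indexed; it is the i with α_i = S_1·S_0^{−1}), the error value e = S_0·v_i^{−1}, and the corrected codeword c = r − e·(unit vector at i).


S = (10, 6, 8), error at position 5, error magnitude e = 4, c = [10, 9, 3, 7, 1].

Step 1: column multipliers v_i = (∏_{j≠i}(α_i − α_j))^{−1} mod 11.
  i = 1 (α = 2): (2−6)(2−8)(2−3)(2−5) = (−4)·(−6)·(−1)·(−3) = 72 ≡ 6, so v_1 = 6^{−1} = 2 (mod 11).
  i = 2 (α = 6): (6−2)(6−8)(6−3)(6−5) = 4·(−2)·3·1 = −24 ≡ 9, so v_2 = 9^{−1} = 5 (mod 11).
  i = 3 (α = 8): (8−2)(8−6)(8−3)(8−5) = 6·2·5·3 = 180 ≡ 4, so v_3 = 4^{−1} = 3 (mod 11).
  i = 4 (α = 3): (3−2)(3−6)(3−8)(3−5) = 1·(−3)·(−5)·(−2) = −30 ≡ 3, so v_4 = 3^{−1} = 4 (mod 11).
  i = 5 (α = 5): (5−2)(5−6)(5−8)(5−3) = 3·(−1)·(−3)·2 = 18 ≡ 7, so v_5 = 7^{−1} = 8 (mod 11).
  v = [2, 5, 3, 4, 8].
Step 2: syndromes of r = [10, 9, 3, 7, 5] (all sums mod 11).
  S_0 = Σ v_i r_i = 2·10 + 5·9 + 3·3 + 4·7 + 8·5 = 142 ≡ 10.
  S_1 = Σ v_i α_i r_i = 2·2·10 + 5·6·9 + 3·8·3 + 4·3·7 + 8·5·5 = 666 ≡ 6.
  α_i^2 mod 11 = [4, 3, 9, 9, 3].
  S_2 = Σ v_i α_i^2 r_i = 2·4·10 + 5·3·9 + 3·9·3 + 4·9·7 + 8·3·5 = 668 ≡ 8.
  S = (10, 6, 8) ≠ 0, so r is not a codeword (an error is present).
Step 3: locate the error. For a single error e at position i, S_ℓ = v_i·e·α_i^ℓ, so α_err = S_1/S_0.
  S_0^{−1} = 10^{−1} = 10 (mod 11), so α_err = 6·10 = 60 ≡ 5 = α_5. Error position i = 5.
  Consistency check: S_2/S_1 = 8·2 = 16 ≡ 5 = α_err ✓ (single-error assumption holds).
Step 4: error magnitude e = S_0/v_5 = S_0·∏_{j≠5}(α_5 − α_j) = 10·7 = 70 ≡ 4 (mod 11).
Step 5: correct position 5: c_5 = r_5 − e = 5 − 4 ≡ 1 (mod 11). Hence c = [10, 9, 3, 7, 1].
  Check: interpolating c through the α_i gives m(x) = 5 + 8·x (degree < 2) with m(α_i) = c_i for every i, so c is indeed a codeword.


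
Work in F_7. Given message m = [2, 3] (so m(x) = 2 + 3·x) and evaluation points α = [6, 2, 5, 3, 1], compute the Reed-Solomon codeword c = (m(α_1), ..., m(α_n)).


c = [6, 1, 3, 4, 5]

Message polynomial: m(x) = 2 + 3·x (mod 7).
For each evaluation point α_i, compute m(α_i) mod 7:
  α_1 = 6: Horner steps 3 → 6, so m(6) = 6.
  α_2 = 2: Horner steps 3 → 1, so m(2) = 1.
  α_3 = 5: Horner steps 3 → 3, so m(5) = 3.
  α_4 = 3: Horner steps 3 → 4, so m(3) = 4.
  α_5 = 1: Horner steps 3 → 5, so m(1) = 5.
Codeword c = [6, 1, 3, 4, 5] ∈ F_7^5.


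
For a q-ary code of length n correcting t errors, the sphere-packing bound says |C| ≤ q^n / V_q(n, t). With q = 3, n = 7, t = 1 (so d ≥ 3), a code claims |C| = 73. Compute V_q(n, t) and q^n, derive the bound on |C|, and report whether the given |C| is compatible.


V_q(n, t) = 15, q^n = 2187, Hamming bound = 145, |C| = 73 ≤ bound (satisfied).

Step 1: Compute V_q(n, t) = Σ_{j=0}^1 C(n, j) (q−1)^j.
  j = 0: C(7,0)·(2)^0 = 1·1 = 1.
  j = 1: C(7,1)·(2)^1 = 7·2 = 14.
  V_q(n, t) = 1 + 14 = 15.
Step 2: q^n = 3^7 = 2187.
Step 3: Hamming bound ⌊q^n / V_q(n,t)⌋ = ⌊2187/15⌋ = 145.
Step 4: Compare |C| = 73 to 145: satisfied.
The claimed |C| lies below the Hamming bound.


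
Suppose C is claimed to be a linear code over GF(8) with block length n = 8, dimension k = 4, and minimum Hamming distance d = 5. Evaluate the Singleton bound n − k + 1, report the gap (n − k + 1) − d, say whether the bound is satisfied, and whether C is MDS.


Singleton RHS = n − k + 1 = 5, slack = 0, bound satisfied, MDS.

Singleton bound: d ≤ n − k + 1.
Here n = 8, k = 4, so n − k + 1 = 5.
Given d = 5, check d ≤ 5: YES.
Slack = (n − k + 1) − d = 0.
The code is MDS (slack = 0).
Description: the claimed parameters are [8, 4, 5]_8; such a code would be MDS (meets Singleton bound).


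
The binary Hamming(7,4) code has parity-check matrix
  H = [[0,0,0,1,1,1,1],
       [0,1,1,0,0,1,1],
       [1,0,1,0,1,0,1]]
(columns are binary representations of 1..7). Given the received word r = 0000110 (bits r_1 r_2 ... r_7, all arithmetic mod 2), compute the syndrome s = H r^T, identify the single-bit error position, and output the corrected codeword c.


s = (0, 1, 1)^T, error position = 3, corrected codeword c = 0010110

Compute s = H r^T mod 2 one row at a time:
  s_1 = 0 + 1 + 1 + 0 = 2 ≡ 0 (mod 2).
  s_2 = 0 + 0 + 1 + 0 = 1 ≡ 1 (mod 2).
  s_3 = 0 + 0 + 1 + 0 = 1 ≡ 1 (mod 2).
s = (0, 1, 1)^T — this equals column 3 of H (binary 011), so error is at position 3.
Correct: flip bit 3 of r = 0000110 to get c = 0010110.


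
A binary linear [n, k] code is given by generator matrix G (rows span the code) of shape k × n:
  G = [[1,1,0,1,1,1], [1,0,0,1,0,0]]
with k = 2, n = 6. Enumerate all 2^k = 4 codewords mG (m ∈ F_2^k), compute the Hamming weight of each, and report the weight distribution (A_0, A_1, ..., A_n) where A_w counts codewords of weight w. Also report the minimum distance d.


Weight distribution: A_0 = 1, A_2 = 1, A_3 = 1, A_5 = 1. Minimum distance d = 2.

Enumerate all 2^2 = 4 messages m ∈ F_2^2.
For each, compute codeword c = mG in F_2^6, then tally its weight.
  m = 00 → c = 000000, weight = 0.
  m = 10 → c = 110111, weight = 5.
  m = 01 → c = 100100, weight = 2.
  m = 11 → c = 010011, weight = 3.
Tally weights:
  weight 0: 1 codewords.
  weight 2: 1 codewords.
  weight 3: 1 codewords.
  weight 5: 1 codewords.
Minimum distance d = smallest w > 0 with A_w > 0 = 2.
Sanity: Σ A_w = 4 = 2^2 = 4 ✓.


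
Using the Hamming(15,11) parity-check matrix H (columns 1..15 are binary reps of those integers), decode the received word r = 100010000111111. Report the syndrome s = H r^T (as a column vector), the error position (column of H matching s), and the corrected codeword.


s = (0, 1, 0, 1)^T, error position = 5, corrected codeword c = 100000000111111

Compute s = H r^T mod 2 one row at a time:
  s_1 = 0 + 0 + 1 + 1 + 1 + 1 + 1 + 1 = 6 ≡ 0 (mod 2).
  s_2 = 0 + 1 + 0 + 0 + 1 + 1 + 1 + 1 = 5 ≡ 1 (mod 2).
  s_3 = 0 + 0 + 0 + 0 + 1 + 1 + 1 + 1 = 4 ≡ 0 (mod 2).
  s_4 = 1 + 0 + 1 + 0 + 0 + 1 + 1 + 1 = 5 ≡ 1 (mod 2).
s = (0, 1, 0, 1)^T — this equals column 5 of H (binary 0101), so error is at position 5.
Correct: flip bit 5 of r = 100010000111111 to get c = 100000000111111.


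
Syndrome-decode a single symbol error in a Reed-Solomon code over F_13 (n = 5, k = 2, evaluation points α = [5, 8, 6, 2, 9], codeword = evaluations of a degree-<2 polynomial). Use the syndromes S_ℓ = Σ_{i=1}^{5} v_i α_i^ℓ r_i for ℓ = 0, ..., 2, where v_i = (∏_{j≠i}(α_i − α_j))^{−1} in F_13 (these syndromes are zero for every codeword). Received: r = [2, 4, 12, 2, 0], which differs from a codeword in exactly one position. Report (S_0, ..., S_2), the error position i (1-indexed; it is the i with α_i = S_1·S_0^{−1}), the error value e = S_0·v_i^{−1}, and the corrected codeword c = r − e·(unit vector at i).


S = (4, 7, 9), error at position 1, error magnitude e = 12, c = [3, 4, 12, 2, 0].

Step 1: column multipliers v_i = (∏_{j≠i}(α_i − α_j))^{−1} mod 13.
  i = 1 (α = 5): (5−8)(5−6)(5−2)(5−9) = (−3)·(−1)·3·(−4) = −36 ≡ 3, so v_1 = 3^{−1} = 9 (mod 13).
  i = 2 (α = 8): (8−5)(8−6)(8−2)(8−9) = 3·2·6·(−1) = −36 ≡ 3, so v_2 = 3^{−1} = 9 (mod 13).
  i = 3 (α = 6): (6−5)(6−8)(6−2)(6−9) = 1·(−2)·4·(−3) = 24 ≡ 11, so v_3 = 11^{−1} = 6 (mod 13).
  i = 4 (α = 2): (2−5)(2−8)(2−6)(2−9) = (−3)·(−6)·(−4)·(−7) = 504 ≡ 10, so v_4 = 10^{−1} = 4 (mod 13).
  i = 5 (α = 9): (9−5)(9−8)(9−6)(9−2) = 4·1·3·7 = 84 ≡ 6, so v_5 = 6^{−1} = 11 (mod 13).
  v = [9, 9, 6, 4, 11].
Step 2: syndromes of r = [2, 4, 12, 2, 0] (all sums mod 13).
  S_0 = Σ v_i r_i = 9·2 + 9·4 + 6·12 + 4·2 + 11·0 = 134 ≡ 4.
  S_1 = Σ v_i α_i r_i = 9·5·2 + 9·8·4 + 6·6·12 + 4·2·2 + 11·9·0 = 826 ≡ 7.
  α_i^2 mod 13 = [12, 12, 10, 4, 3].
  S_2 = Σ v_i α_i^2 r_i = 9·12·2 + 9·12·4 + 6·10·12 + 4·4·2 + 11·3·0 = 1400 ≡ 9.
  S = (4, 7, 9) ≠ 0, so r is not a codeword (an error is present).
Step 3: locate the error. For a single error e at position i, S_ℓ = v_i·e·α_i^ℓ, so α_err = S_1/S_0.
  S_0^{−1} = 4^{−1} = 10 (mod 13), so α_err = 7·10 = 70 ≡ 5 = α_1. Error position i = 1.
  Consistency check: S_2/S_1 = 9·2 = 18 ≡ 5 = α_err ✓ (single-error assumption holds).
Step 4: error magnitude e = S_0/v_1 = S_0·∏_{j≠1}(α_1 − α_j) = 4·3 = 12 ≡ 12 (mod 13).
Step 5: correct position 1: c_1 = r_1 − e = 2 − 12 ≡ 3 (mod 13). Hence c = [3, 4, 12, 2, 0].
  Check: interpolating c through the α_i gives m(x) = 10 + 9·x (degree < 2) with m(α_i) = c_i for every i, so c is indeed a codeword.


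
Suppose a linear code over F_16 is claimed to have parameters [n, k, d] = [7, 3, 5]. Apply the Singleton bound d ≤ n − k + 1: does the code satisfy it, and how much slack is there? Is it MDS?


Singleton RHS = n − k + 1 = 5, slack = 0, bound satisfied, MDS.

Singleton bound: d ≤ n − k + 1.
Here n = 7, k = 3, so n − k + 1 = 5.
Given d = 5, check d ≤ 5: YES.
Slack = (n − k + 1) − d = 0.
The code is MDS (slack = 0).
Description: the claimed parameters are [7, 3, 5]_16; such a code would be MDS (meets Singleton bound).


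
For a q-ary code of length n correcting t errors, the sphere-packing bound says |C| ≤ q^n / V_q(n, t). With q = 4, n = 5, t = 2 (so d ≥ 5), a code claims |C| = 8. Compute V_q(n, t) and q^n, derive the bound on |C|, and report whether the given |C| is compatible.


V_q(n, t) = 106, q^n = 1024, Hamming bound = 9, |C| = 8 ≤ bound (satisfied).

Step 1: Compute V_q(n, t) = Σ_{j=0}^2 C(n, j) (q−1)^j.
  j = 0: C(5,0)·(3)^0 = 1·1 = 1.
  j = 1: C(5,1)·(3)^1 = 5·3 = 15.
  j = 2: C(5,2)·(3)^2 = 10·9 = 90.
  V_q(n, t) = 1 + 15 + 90 = 106.
Step 2: q^n = 4^5 = 1024.
Step 3: Hamming bound ⌊q^n / V_q(n,t)⌋ = ⌊1024/106⌋ = 9.
Step 4: Compare |C| = 8 to 9: satisfied.
The claimed |C| lies below the Hamming bound.


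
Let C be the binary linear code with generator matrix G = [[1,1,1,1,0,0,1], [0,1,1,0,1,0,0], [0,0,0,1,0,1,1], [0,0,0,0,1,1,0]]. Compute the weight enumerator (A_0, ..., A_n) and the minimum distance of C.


Weight distribution: A_0 = 1, A_1 = 1, A_2 = 1, A_3 = 5, A_4 = 5, A_5 = 1, A_6 = 1, A_7 = 1. Minimum distance d = 1.

Enumerate all 2^4 = 16 messages m ∈ F_2^4.
For each, compute codeword c = mG in F_2^7, then tally its weight.
  m = 0000 → c = 0000000, weight = 0.
  m = 1000 → c = 1111001, weight = 5.
  m = 0100 → c = 0110100, weight = 3.
  m = 1100 → c = 1001101, weight = 4.
  m = 0010 → c = 0001011, weight = 3.
  m = 1010 → c = 1110010, weight = 4.
  m = 0110 → c = 0111111, weight = 6.
  m = 1110 → c = 1000110, weight = 3.
  m = 0001 → c = 0000110, weight = 2.
  m = 1001 → c = 1111111, weight = 7.
  m = 0101 → c = 0110010, weight = 3.
  m = 1101 → c = 1001011, weight = 4.
  m = 0011 → c = 0001101, weight = 3.
  m = 1011 → c = 1110100, weight = 4.
  m = 0111 → c = 0111001, weight = 4.
  m = 1111 → c = 1000000, weight = 1.
Tally weights:
  weight 0: 1 codewords.
  weight 1: 1 codewords.
  weight 2: 1 codewords.
  weight 3: 5 codewords.
  weight 4: 5 codewords.
  weight 5: 1 codewords.
  weight 6: 1 codewords.
  weight 7: 1 codewords.
Minimum distance d = smallest w > 0 with A_w > 0 = 1.
Sanity: Σ A_w = 16 = 2^4 = 16 ✓.


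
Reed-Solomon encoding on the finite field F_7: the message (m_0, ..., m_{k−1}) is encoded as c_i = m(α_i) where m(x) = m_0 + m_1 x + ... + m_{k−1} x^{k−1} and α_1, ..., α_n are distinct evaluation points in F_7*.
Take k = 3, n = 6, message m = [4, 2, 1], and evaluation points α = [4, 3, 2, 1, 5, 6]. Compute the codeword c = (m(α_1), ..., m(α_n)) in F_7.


c = [0, 5, 5, 0, 4, 3]

Message polynomial: m(x) = 4 + 2·x + 1·x^2 (mod 7).
For each evaluation point α_i, compute m(α_i) mod 7:
  α_1 = 4: Horner steps 1 → 6 → 0, so m(4) = 0.
  α_2 = 3: Horner steps 1 → 5 → 5, so m(3) = 5.
  α_3 = 2: Horner steps 1 → 4 → 5, so m(2) = 5.
  α_4 = 1: Horner steps 1 → 3 → 0, so m(1) = 0.
  α_5 = 5: Horner steps 1 → 0 → 4, so m(5) = 4.
  α_6 = 6: Horner steps 1 → 1 → 3, so m(6) = 3.
Codeword c = [0, 5, 5, 0, 4, 3] ∈ F_7^6.


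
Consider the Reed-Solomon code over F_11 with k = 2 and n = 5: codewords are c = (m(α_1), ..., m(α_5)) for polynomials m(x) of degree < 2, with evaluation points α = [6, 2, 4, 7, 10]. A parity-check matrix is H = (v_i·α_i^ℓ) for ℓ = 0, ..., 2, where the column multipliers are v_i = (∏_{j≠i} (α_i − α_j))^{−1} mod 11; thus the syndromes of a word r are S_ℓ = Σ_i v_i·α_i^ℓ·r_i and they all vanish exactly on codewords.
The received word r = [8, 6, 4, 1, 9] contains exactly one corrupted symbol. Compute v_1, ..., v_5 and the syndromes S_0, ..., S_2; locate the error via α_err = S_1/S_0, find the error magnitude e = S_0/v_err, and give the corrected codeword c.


S = (5, 8, 4), error at position 1, error magnitude e = 6, c = [2, 6, 4, 1, 9].

Step 1: column multipliers v_i = (∏_{j≠i}(α_i − α_j))^{−1} mod 11.
  i = 1 (α = 6): (6−2)(6−4)(6−7)(6−10) = 4·2·(−1)·(−4) = 32 ≡ 10, so v_1 = 10^{−1} = 10 (mod 11).
  i = 2 (α = 2): (2−6)(2−4)(2−7)(2−10) = (−4)·(−2)·(−5)·(−8) = 320 ≡ 1, so v_2 = 1^{−1} = 1 (mod 11).
  i = 3 (α = 4): (4−6)(4−2)(4−7)(4−10) = (−2)·2·(−3)·(−6) = −72 ≡ 5, so v_3 = 5^{−1} = 9 (mod 11).
  i = 4 (α = 7): (7−6)(7−2)(7−4)(7−10) = 1·5·3·(−3) = −45 ≡ 10, so v_4 = 10^{−1} = 10 (mod 11).
  i = 5 (α = 10): (10−6)(10−2)(10−4)(10−7) = 4·8·6·3 = 576 ≡ 4, so v_5 = 4^{−1} = 3 (mod 11).
  v = [10, 1, 9, 10, 3].
Step 2: syndromes of r = [8, 6, 4, 1, 9] (all sums mod 11).
  S_0 = Σ v_i r_i = 10·8 + 1·6 + 9·4 + 10·1 + 3·9 = 159 ≡ 5.
  S_1 = Σ v_i α_i r_i = 10·6·8 + 1·2·6 + 9·4·4 + 10·7·1 + 3·10·9 = 976 ≡ 8.
  α_i^2 mod 11 = [3, 4, 5, 5, 1].
  S_2 = Σ v_i α_i^2 r_i = 10·3·8 + 1·4·6 + 9·5·4 + 10·5·1 + 3·1·9 = 521 ≡ 4.
  S = (5, 8, 4) ≠ 0, so r is not a codeword (an error is present).
Step 3: locate the error. For a single error e at position i, S_ℓ = v_i·e·α_i^ℓ, so α_err = S_1/S_0.
  S_0^{−1} = 5^{−1} = 9 (mod 11), so α_err = 8·9 = 72 ≡ 6 = α_1. Error position i = 1.
  Consistency check: S_2/S_1 = 4·7 = 28 ≡ 6 = α_err ✓ (single-error assumption holds).
Step 4: error magnitude e = S_0/v_1 = S_0·∏_{j≠1}(α_1 − α_j) = 5·10 = 50 ≡ 6 (mod 11).
Step 5: correct position 1: c_1 = r_1 − e = 8 − 6 ≡ 2 (mod 11). Hence c = [2, 6, 4, 1, 9].
  Check: interpolating c through the α_i gives m(x) = 8 + 10·x (degree < 2) with m(α_i) = c_i for every i, so c is indeed a codeword.


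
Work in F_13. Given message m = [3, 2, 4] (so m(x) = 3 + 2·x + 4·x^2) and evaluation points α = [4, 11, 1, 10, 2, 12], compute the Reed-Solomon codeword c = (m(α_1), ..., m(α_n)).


c = [10, 2, 9, 7, 10, 5]

Message polynomial: m(x) = 3 + 2·x + 4·x^2 (mod 13).
For each evaluation point α_i, compute m(α_i) mod 13:
  α_1 = 4: Horner steps 4 → 5 → 10, so m(4) = 10.
  α_2 = 11: Horner steps 4 → 7 → 2, so m(11) = 2.
  α_3 = 1: Horner steps 4 → 6 → 9, so m(1) = 9.
  α_4 = 10: Horner steps 4 → 3 → 7, so m(10) = 7.
  α_5 = 2: Horner steps 4 → 10 → 10, so m(2) = 10.
  α_6 = 12: Horner steps 4 → 11 → 5, so m(12) = 5.
Codeword c = [10, 2, 9, 7, 10, 5] ∈ F_13^6.
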